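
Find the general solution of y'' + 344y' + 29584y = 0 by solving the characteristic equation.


Characteristic equation: r² + 344r + 29584 = 0, i.e. (r + 172)² = 0.
Repeated root r = -172; include an x factor for the second linearly independent solution.
General solution: y = (C₁ + C₂x)e^(-172x).


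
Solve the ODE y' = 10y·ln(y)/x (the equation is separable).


Separate: dy/[y ln(y)] = 10 dx/x.
Substitute u = ln(y): du/u = 10 dx/x.
Integrate: ln|ln(y)| = 10ln|x| + C₀, hence ln(y) = C·x^10.


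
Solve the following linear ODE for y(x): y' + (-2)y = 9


P(x) = -2 ⇒ μ = e^(-2x).
(μ y)' = 9e^(-2x) ⇒ μ y = -(9/2)e^(-2x) + C.
Divide by μ: y = -9/2 + Ce^(2x).


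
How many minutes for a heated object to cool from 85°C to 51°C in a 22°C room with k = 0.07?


From T(t) = T_a + (T₀ - T_a)e^(-kt), set T(t) = 51:
(51 - 22) / (85 - 22) = e^(-0.07t), so t = -ln(0.460)/0.07 ≈ 11.1 minutes.


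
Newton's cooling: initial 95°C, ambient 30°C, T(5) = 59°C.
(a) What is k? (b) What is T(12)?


Newton's law: T(t) = T_a + (T₀ - T_a)e^(-kt).
(a) Use T(5) = 59: (59 - 30)/(95 - 30) = e^(-k·5), so k = -ln(0.446)/5 ≈ 0.1614.
(b) Apply k to t = 12: T(12) = 30 + (65)e^(-1.937) ≈ 39.4°C.


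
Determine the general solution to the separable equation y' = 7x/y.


Separate variables: y dy = 7x dx.
Integrate both sides: y²/2 = (7/2)x^2 + C₀.
Multiply by 2: y² = 7x^2 + C.


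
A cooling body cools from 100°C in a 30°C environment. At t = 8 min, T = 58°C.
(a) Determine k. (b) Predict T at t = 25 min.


Newton's law: T(t) = T_a + (T₀ - T_a)e^(-kt).
(a) Use T(8) = 58: (58 - 30)/(100 - 30) = e^(-k·8), so k = -ln(0.400)/8 ≈ 0.1145.
(b) Apply k to t = 25: T(25) = 30 + (70)e^(-2.863) ≈ 34.0°C.


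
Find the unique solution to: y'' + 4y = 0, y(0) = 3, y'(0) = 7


Characteristic roots of r² + 4 = 0 are ±2i, so y = C₁cos(2x) + C₂sin(2x).
Apply y(0) = 3: C₁ = 3. Differentiate and apply y'(0) = 7: 2·C₂ = 7, so C₂ = 7/2.
Particular solution: y = 3cos(2x) + (7/2)sin(2x).


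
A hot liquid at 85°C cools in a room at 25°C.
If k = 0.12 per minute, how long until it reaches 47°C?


From T(t) = T_a + (T₀ - T_a)e^(-kt), set T(t) = 47:
(47 - 25) / (85 - 25) = e^(-0.12t), so t = -ln(0.367)/0.12 ≈ 8.4 minutes.


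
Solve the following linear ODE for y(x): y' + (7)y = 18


P(x) = 7, Q(x) = 18; integrating factor μ = e^(7x).
(μ y)' = 18e^(7x) ⇒ μ y = (18/7)e^(7x) + C.
Divide by μ: y = 18/7 + Ce^(-7x).


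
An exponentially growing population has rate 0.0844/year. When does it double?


Exponential growth: P(t) = P₀ e^(0.0844t). Set P(t)/P₀ = 2: e^(0.0844t) = 2.
Solve: t = ln(2)/0.0844 ≈ 8.21 years.


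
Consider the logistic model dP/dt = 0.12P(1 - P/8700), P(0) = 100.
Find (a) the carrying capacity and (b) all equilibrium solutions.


Logistic ODE dP/dt = 0.12P(1 - P/8700) has equilibria where dP/dt = 0, i.e. P = 0 or P = 8700.
The coefficient (1 - P/K) = 0 when P = K, identifying K = 8700 as the carrying capacity.
(a) K = 8700; (b) equilibria P = 0 and P = 8700.


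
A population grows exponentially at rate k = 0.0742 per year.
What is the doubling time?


Exponential growth: P(t) = P₀ e^(0.0742t). Set P(t)/P₀ = 2: e^(0.0742t) = 2.
Solve: t = ln(2)/0.0742 ≈ 9.34 years.


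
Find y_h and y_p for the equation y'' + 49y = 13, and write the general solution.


Homogeneous part: r² + 49 = 0 ⇒ r = ±7i, so y_h = C₁cos(7x) + C₂sin(7x).
Try constant y_p = A; plug in: 49A = 13 ⇒ A = 13/49.
General solution: y = C₁cos(7x) + C₂sin(7x) + 13/49.


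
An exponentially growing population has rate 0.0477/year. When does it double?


Exponential growth: P(t) = P₀ e^(0.0477t). Set P(t)/P₀ = 2: e^(0.0477t) = 2.
Solve: t = ln(2)/0.0477 ≈ 14.53 years.


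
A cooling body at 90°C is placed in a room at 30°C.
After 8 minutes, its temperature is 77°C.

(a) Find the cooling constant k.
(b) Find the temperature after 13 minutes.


Newton's law: T(t) = T_a + (T₀ - T_a)e^(-kt).
(a) Use T(8) = 77: (77 - 30)/(90 - 30) = e^(-k·8), so k = -ln(0.783)/8 ≈ 0.0305.
(b) Apply k to t = 13: T(13) = 30 + (60)e^(-0.397) ≈ 70.3°C.


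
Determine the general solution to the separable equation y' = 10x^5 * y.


Separate variables: dy/y = 10x^5 dx.
Integrate: ln|y| = (5/3)x^6 + C₀.
Exponentiate: y = Ce^((5/3)x^6).


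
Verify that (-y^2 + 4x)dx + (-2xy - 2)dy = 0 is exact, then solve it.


Check exactness: ∂M/∂y = -2y and ∂N/∂x = -2y; equal, so the equation is exact.
Integrate M with respect to x (treating y as constant): ∫M dx = -xy^2 + 2x^2 + h(y).
Differentiate w.r.t. y and set equal to N: the x-dependent terms already match, leaving h'(y) = -2. Integrate: h(y) = -2y.
So F(x,y) = -xy^2 - 2y + 2x^2.
General solution: -xy^2 - 2y + 2x^2 = C.


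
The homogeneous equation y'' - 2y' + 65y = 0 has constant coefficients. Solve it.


Characteristic equation: r² - 2r + 65 = 0.
Discriminant is negative; roots r = 1 ± 8i (complex conjugate pair).
General solution uses e^(α x)(C₁ cos(β x) + C₂ sin(β x)): y = e^(x)(C₁cos(8x) + C₂sin(8x)).


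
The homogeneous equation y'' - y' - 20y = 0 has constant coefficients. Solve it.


Characteristic equation: r² - r - 20 = 0.
Factor: (r + 4)(r - 5) = 0 ⇒ r = -4, 5 (distinct real).
General solution: y = C₁e^(-4x) + C₂e^(5x).


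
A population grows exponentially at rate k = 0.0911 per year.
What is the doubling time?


Exponential growth: P(t) = P₀ e^(0.0911t). Set P(t)/P₀ = 2: e^(0.0911t) = 2.
Solve: t = ln(2)/0.0911 ≈ 7.61 years.


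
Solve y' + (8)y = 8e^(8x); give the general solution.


P(x) = 8 ⇒ μ = e^(8x).
(μ y)' = 8e^(16x) ⇒ μ y = (8/16)e^(16x) + C.
Divide by μ: y = (1/2)e^(8x) + Ce^(-8x).


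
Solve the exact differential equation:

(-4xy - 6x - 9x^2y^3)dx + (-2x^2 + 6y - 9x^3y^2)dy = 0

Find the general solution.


Check exactness: ∂M/∂y = -4x - 27x^2y^2 and ∂N/∂x = -4x - 27x^2y^2; equal, so the equation is exact.
Integrate M with respect to x (treating y as constant): ∫M dx = -2x^2y - 3x^2 - 3x^3y^3 + h(y).
Differentiate w.r.t. y and set equal to N: the x-dependent terms already match, leaving h'(y) = 6y. Integrate: h(y) = 3y^2.
So F(x,y) = -2x^2y - 3x^2 + 3y^2 - 3x^3y^3.
General solution: -2x^2y - 3x^2 + 3y^2 - 3x^3y^3 = C.


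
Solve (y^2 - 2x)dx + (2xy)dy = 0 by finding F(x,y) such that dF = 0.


Check exactness: ∂M/∂y = 2y and ∂N/∂x = 2y; equal, so the equation is exact.
Integrate M with respect to x (treating y as constant): ∫M dx = xy^2 - x^2 + h(y).
Differentiate w.r.t. y and set equal to N: all terms match, so h'(y) = 0 and h is a constant absorbed into C.
General solution: xy^2 - x^2 = C.


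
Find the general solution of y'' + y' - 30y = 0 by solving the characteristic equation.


Characteristic equation: r² + r - 30 = 0.
Factor: (r + 6)(r - 5) = 0 ⇒ r = -6, 5 (distinct real).
General solution: y = C₁e^(-6x) + C₂e^(5x).


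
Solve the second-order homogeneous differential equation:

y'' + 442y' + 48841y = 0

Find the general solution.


Characteristic equation: r² + 442r + 48841 = 0, i.e. (r + 221)² = 0.
Repeated root r = -221; include an x factor for the second linearly independent solution.
General solution: y = (C₁ + C₂x)e^(-221x).


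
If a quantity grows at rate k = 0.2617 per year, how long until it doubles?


Exponential growth: P(t) = P₀ e^(0.2617t). Set P(t)/P₀ = 2: e^(0.2617t) = 2.
Solve: t = ln(2)/0.2617 ≈ 2.65 years.


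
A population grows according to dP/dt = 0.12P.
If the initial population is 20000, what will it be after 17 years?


The ODE dP/dt = 0.12P has solution P(t) = P(0)e^(0.12t).
Substitute P(0) = 20000 and t = 17: P(17) = 20000 e^(2.04) ≈ 153812.


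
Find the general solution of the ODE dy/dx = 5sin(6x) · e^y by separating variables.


Separate: e^(-y) dy = 5sin(6x) dx.
Integrate: -e^(-y) = -(5/6)cos(6x) + C₀.
Rearrange: e^(-y) = (5/6)cos(6x) + C.


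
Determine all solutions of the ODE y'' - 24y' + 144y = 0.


Characteristic equation: r² - 24r + 144 = 0, i.e. (r - 12)² = 0.
Repeated root r = 12; include an x factor for the second linearly independent solution.
General solution: y = (C₁ + C₂x)e^(12x).


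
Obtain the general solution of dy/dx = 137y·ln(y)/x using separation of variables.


Separate: dy/[y ln(y)] = 137 dx/x.
Substitute u = ln(y): du/u = 137 dx/x.
Integrate: ln|ln(y)| = 137ln|x| + C₀, hence ln(y) = C·x^137.


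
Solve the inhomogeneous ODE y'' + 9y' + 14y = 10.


Characteristic roots of r² + 9r + 14 = 0 are -2, -7.
y_h = C₁e^(-2x) + C₂e^(-7x).
Constant forcing; try y_p = A. Then 14A = 10 ⇒ A = 5/7.
General solution: y = C₁e^(-2x) + C₂e^(-7x) + 5/7.


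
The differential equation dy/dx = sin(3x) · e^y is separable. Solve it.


Separate: e^(-y) dy = sin(3x) dx.
Integrate: -e^(-y) = -(1/3)cos(3x) + C₀.
Rearrange: e^(-y) = (1/3)cos(3x) + C.


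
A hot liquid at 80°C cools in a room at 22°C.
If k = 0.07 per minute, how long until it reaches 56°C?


From T(t) = T_a + (T₀ - T_a)e^(-kt), set T(t) = 56:
(56 - 22) / (80 - 22) = e^(-0.07t), so t = -ln(0.586)/0.07 ≈ 7.6 minutes.


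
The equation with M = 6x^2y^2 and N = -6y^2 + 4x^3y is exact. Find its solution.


Check exactness: ∂M/∂y = 12x^2y and ∂N/∂x = 12x^2y; equal, so the equation is exact.
Integrate M with respect to x (treating y as constant): ∫M dx = 2x^3y^2 + h(y).
Differentiate w.r.t. y and set equal to N: the x-dependent terms already match, leaving h'(y) = -6y^2. Integrate: h(y) = -2y^3.
So F(x,y) = -2y^3 + 2x^3y^2.
General solution: -2y^3 + 2x^3y^2 = C.


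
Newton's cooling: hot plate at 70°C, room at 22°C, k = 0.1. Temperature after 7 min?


Newton's law: dT/dt = -k(T - T_a) has solution T(t) = T_a + (T₀ - T_a)e^(-kt).
Plug in T_a = 22, T₀ = 70, k = 0.1, t = 7: T(7) = 22 + (48)e^(-0.70) ≈ 45.8°C.


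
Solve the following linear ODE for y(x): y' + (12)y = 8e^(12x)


P(x) = 12 ⇒ μ = e^(12x).
(μ y)' = 8e^(24x) ⇒ μ y = (8/24)e^(24x) + C.
Divide by μ: y = (1/3)e^(12x) + Ce^(-12x).


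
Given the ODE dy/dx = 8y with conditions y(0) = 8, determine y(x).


General solution of y' = 8y is y = Ce^(8x).
Apply y(0) = 8: C = 8.
Particular solution: y = 8e^(8x).


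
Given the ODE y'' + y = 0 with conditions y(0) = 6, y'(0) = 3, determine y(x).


Characteristic roots of r² + 1 = 0 are ±1i, so y = C₁cos(x) + C₂sin(x).
Apply y(0) = 6: C₁ = 6. Differentiate and apply y'(0) = 3: 1·C₂ = 3, so C₂ = 3.
Particular solution: y = 6cos(x) + 3sin(x).


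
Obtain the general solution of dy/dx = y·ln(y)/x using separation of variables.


Separate: dy/[y ln(y)] =  dx/x.
Substitute u = ln(y): du/u =  dx/x.
Integrate: ln|ln(y)| = ln|x| + C₀, hence ln(y) = C·x.


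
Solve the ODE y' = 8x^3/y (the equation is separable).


Separate variables: y dy = 8x^3 dx.
Integrate both sides: y²/2 = 2x^4 + C₀.
Multiply by 2: y² = 4x^4 + C.


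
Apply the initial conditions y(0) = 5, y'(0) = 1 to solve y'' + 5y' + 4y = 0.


Characteristic roots of r² + 5r + 4 = 0 are -1, -4.
General solution y = c₁ e^(-x) + c₂ e^(-4x).
Apply y(0) = 5: c₁ + c₂ = 5. Apply y'(0) = 1: -1 c₁ - 4 c₂ = 1.
Solve: c₁ = 7, c₂ = -2.
Particular solution: y = 7e^(-x) - 2e^(-4x).


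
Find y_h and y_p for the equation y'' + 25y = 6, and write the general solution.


Homogeneous part: r² + 25 = 0 ⇒ r = ±5i, so y_h = C₁cos(5x) + C₂sin(5x).
Try constant y_p = A; plug in: 25A = 6 ⇒ A = 6/25.
General solution: y = C₁cos(5x) + C₂sin(5x) + 6/25.


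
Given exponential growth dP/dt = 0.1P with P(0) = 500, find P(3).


The ODE dP/dt = 0.1P has solution P(t) = P(0)e^(0.1t).
Substitute P(0) = 500 and t = 3: P(3) = 500 e^(0.30) ≈ 675.


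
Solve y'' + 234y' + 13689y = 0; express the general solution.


Characteristic equation: r² + 234r + 13689 = 0, i.e. (r + 117)² = 0.
Repeated root r = -117; include an x factor for the second linearly independent solution.
General solution: y = (C₁ + C₂x)e^(-117x).


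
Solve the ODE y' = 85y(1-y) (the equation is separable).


Separate: dy/[y(1-y)] = 85 dx.
Partial fractions: 1/[y(1-y)] = 1/y + 1/(1-y).
Integrate: ln|y/(1-y)| = 85x + C₀.
Solve for y: y = 1/(1 + Ce^(-85x)).


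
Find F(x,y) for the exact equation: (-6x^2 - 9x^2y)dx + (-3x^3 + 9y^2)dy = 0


Check exactness: ∂M/∂y = -9x^2 and ∂N/∂x = -9x^2; equal, so the equation is exact.
Integrate M with respect to x (treating y as constant): ∫M dx = -2x^3 - 3x^3y + h(y).
Differentiate w.r.t. y and set equal to N: the x-dependent terms already match, leaving h'(y) = 9y^2. Integrate: h(y) = 3y^3.
So F(x,y) = -2x^3 - 3x^3y + 3y^3.
General solution: -2x^3 - 3x^3y + 3y^3 = C.


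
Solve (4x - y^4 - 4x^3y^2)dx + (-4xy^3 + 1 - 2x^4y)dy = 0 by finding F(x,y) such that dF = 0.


Check exactness: ∂M/∂y = -4y^3 - 8x^3y and ∂N/∂x = -4y^3 - 8x^3y; equal, so the equation is exact.
Integrate M with respect to x (treating y as constant): ∫M dx = 2x^2 - xy^4 - x^4y^2 + h(y).
Differentiate w.r.t. y and set equal to N: the x-dependent terms already match, leaving h'(y) = 1. Integrate: h(y) = y.
So F(x,y) = 2x^2 - xy^4 + y - x^4y^2.
General solution: 2x^2 - xy^4 + y - x^4y^2 = C.


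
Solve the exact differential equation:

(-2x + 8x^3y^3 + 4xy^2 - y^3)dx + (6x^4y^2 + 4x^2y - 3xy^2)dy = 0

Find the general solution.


Check exactness: ∂M/∂y = 24x^3y^2 + 8xy - 3y^2 and ∂N/∂x = 24x^3y^2 + 8xy - 3y^2; equal, so the equation is exact.
Integrate M with respect to x (treating y as constant): ∫M dx = -x^2 + 2x^4y^3 + 2x^2y^2 - xy^3 + h(y).
Differentiate w.r.t. y and set equal to N: all terms match, so h'(y) = 0 and h is a constant absorbed into C.
General solution: -x^2 + 2x^4y^3 + 2x^2y^2 - xy^3 = C.


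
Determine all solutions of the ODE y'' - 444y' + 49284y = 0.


Characteristic equation: r² - 444r + 49284 = 0, i.e. (r - 222)² = 0.
Repeated root r = 222; include an x factor for the second linearly independent solution.
General solution: y = (C₁ + C₂x)e^(222x).


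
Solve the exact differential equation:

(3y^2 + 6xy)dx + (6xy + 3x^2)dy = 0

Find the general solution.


Check exactness: ∂M/∂y = 6y + 6x and ∂N/∂x = 6y + 6x; equal, so the equation is exact.
Integrate M with respect to x (treating y as constant): ∫M dx = 3xy^2 + 3x^2y + h(y).
Differentiate w.r.t. y and set equal to N: all terms match, so h'(y) = 0 and h is a constant absorbed into C.
General solution: 3xy^2 + 3x^2y = C.


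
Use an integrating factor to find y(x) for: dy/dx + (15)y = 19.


P(x) = 15, Q(x) = 19; integrating factor μ = e^(15x).
(μ y)' = 19e^(15x) ⇒ μ y = (19/15)e^(15x) + C.
Divide by μ: y = 19/15 + Ce^(-15x).


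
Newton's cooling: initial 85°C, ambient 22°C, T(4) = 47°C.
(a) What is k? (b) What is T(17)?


Newton's law: T(t) = T_a + (T₀ - T_a)e^(-kt).
(a) Use T(4) = 47: (47 - 22)/(85 - 22) = e^(-k·4), so k = -ln(0.397)/4 ≈ 0.2311.
(b) Apply k to t = 17: T(17) = 22 + (63)e^(-3.928) ≈ 23.2°C.


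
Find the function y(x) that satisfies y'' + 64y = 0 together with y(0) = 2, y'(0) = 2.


Characteristic roots of r² + 64 = 0 are ±8i, so y = C₁cos(8x) + C₂sin(8x).
Apply y(0) = 2: C₁ = 2. Differentiate and apply y'(0) = 2: 8·C₂ = 2, so C₂ = 1/4.
Particular solution: y = 2cos(8x) + (1/4)sin(8x).


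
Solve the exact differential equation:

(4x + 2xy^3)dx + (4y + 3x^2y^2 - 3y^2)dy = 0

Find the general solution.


Check exactness: ∂M/∂y = 6xy^2 and ∂N/∂x = 6xy^2; equal, so the equation is exact.
Integrate M with respect to x (treating y as constant): ∫M dx = 2x^2 + x^2y^3 + h(y).
Differentiate w.r.t. y and set equal to N: the x-dependent terms already match, leaving h'(y) = 4y - 3y^2. Integrate: h(y) = 2y^2 - y^3.
So F(x,y) = 2y^2 + 2x^2 + x^2y^3 - y^3.
General solution: 2y^2 + 2x^2 + x^2y^3 - y^3 = C.


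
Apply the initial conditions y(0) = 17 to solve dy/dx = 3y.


General solution of y' = 3y is y = Ce^(3x).
Apply y(0) = 17: C = 17.
Particular solution: y = 17e^(3x).


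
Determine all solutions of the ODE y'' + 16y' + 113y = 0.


Characteristic equation: r² + 16r + 113 = 0.
Discriminant is negative; roots r = -8 ± 7i (complex conjugate pair).
General solution uses e^(α x)(C₁ cos(β x) + C₂ sin(β x)): y = e^(-8x)(C₁cos(7x) + C₂sin(7x)).


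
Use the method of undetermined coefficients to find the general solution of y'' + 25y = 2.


Homogeneous part: r² + 25 = 0 ⇒ r = ±5i, so y_h = C₁cos(5x) + C₂sin(5x).
Try constant y_p = A; plug in: 25A = 2 ⇒ A = 2/25.
General solution: y = C₁cos(5x) + C₂sin(5x) + 2/25.


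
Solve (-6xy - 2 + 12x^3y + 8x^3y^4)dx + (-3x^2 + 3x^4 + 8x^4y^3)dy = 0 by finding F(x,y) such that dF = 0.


Check exactness: ∂M/∂y = -6x + 12x^3 + 32x^3y^3 and ∂N/∂x = -6x + 12x^3 + 32x^3y^3; equal, so the equation is exact.
Integrate M with respect to x (treating y as constant): ∫M dx = -3x^2y - 2x + 3x^4y + 2x^4y^4 + h(y).
Differentiate w.r.t. y and set equal to N: all terms match, so h'(y) = 0 and h is a constant absorbed into C.
General solution: -3x^2y - 2x + 3x^4y + 2x^4y^4 = C.


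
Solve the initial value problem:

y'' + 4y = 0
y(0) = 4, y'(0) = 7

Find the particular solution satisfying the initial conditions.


Characteristic roots of r² + 4 = 0 are ±2i, so y = C₁cos(2x) + C₂sin(2x).
Apply y(0) = 4: C₁ = 4. Differentiate and apply y'(0) = 7: 2·C₂ = 7, so C₂ = 7/2.
Particular solution: y = 4cos(2x) + (7/2)sin(2x).


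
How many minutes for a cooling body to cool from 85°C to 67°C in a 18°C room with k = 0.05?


From T(t) = T_a + (T₀ - T_a)e^(-kt), set T(t) = 67:
(67 - 18) / (85 - 18) = e^(-0.05t), so t = -ln(0.731)/0.05 ≈ 6.3 minutes.


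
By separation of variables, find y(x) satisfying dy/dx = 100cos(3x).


g(y) = 1, so integrate directly: y = ∫ 100cos(3x) dx = (100/3)sin(3x) + C.


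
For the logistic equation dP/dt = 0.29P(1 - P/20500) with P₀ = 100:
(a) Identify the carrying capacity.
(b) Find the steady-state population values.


Logistic ODE dP/dt = 0.29P(1 - P/20500) has equilibria where dP/dt = 0, i.e. P = 0 or P = 20500.
The coefficient (1 - P/K) = 0 when P = K, identifying K = 20500 as the carrying capacity.
(a) K = 20500; (b) equilibria P = 0 and P = 20500.


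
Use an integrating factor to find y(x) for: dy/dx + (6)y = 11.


P(x) = 6, Q(x) = 11; integrating factor μ = e^(6x).
(μ y)' = 11e^(6x) ⇒ μ y = (11/6)e^(6x) + C.
Divide by μ: y = 11/6 + Ce^(-6x).


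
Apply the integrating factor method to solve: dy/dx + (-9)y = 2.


P(x) = -9 ⇒ μ = e^(-9x).
(μ y)' = 2e^(-9x) ⇒ μ y = -(2/9)e^(-9x) + C.
Divide by μ: y = -2/9 + Ce^(9x).


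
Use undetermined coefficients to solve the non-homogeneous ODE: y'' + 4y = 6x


Homogeneous: r² + 4 = 0 ⇒ r = ±2i, y_h = C₁cos(2x) + C₂sin(2x).
Polynomial forcing; try y_p = Ax + B. Then y_p'' + 4 y_p = 4(Ax + B) = 6x, so B = 0 and A = 3/2.
General solution: y = C₁cos(2x) + C₂sin(2x) + (3/2)x.


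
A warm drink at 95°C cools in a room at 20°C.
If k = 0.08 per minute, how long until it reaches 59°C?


From T(t) = T_a + (T₀ - T_a)e^(-kt), set T(t) = 59:
(59 - 20) / (95 - 20) = e^(-0.08t), so t = -ln(0.520)/0.08 ≈ 8.2 minutes.


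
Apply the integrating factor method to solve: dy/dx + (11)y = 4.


P(x) = 11, Q(x) = 4; integrating factor μ = e^(11x).
(μ y)' = 4e^(11x) ⇒ μ y = (4/11)e^(11x) + C.
Divide by μ: y = 4/11 + Ce^(-11x).


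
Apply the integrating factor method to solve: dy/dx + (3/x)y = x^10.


P(x) = 3/x ⇒ μ = x^3.
(x^3 y)' = x^3·x^10 = x^13.
Integrate: x^3 y = x^14/(14) + C.
Solve for y: y = (1/14)x^11 + C/x^3.


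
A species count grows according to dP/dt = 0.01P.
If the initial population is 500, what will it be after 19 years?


The ODE dP/dt = 0.01P has solution P(t) = P(0)e^(0.01t).
Substitute P(0) = 500 and t = 19: P(19) = 500 e^(0.19) ≈ 605.


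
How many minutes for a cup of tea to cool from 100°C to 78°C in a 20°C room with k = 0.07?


From T(t) = T_a + (T₀ - T_a)e^(-kt), set T(t) = 78:
(78 - 20) / (100 - 20) = e^(-0.07t), so t = -ln(0.725)/0.07 ≈ 4.6 minutes.


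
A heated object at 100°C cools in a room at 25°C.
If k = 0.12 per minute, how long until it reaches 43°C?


From T(t) = T_a + (T₀ - T_a)e^(-kt), set T(t) = 43:
(43 - 25) / (100 - 25) = e^(-0.12t), so t = -ln(0.240)/0.12 ≈ 11.9 minutes.


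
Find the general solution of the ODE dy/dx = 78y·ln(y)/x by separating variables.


Separate: dy/[y ln(y)] = 78 dx/x.
Substitute u = ln(y): du/u = 78 dx/x.
Integrate: ln|ln(y)| = 78ln|x| + C₀, hence ln(y) = C·x^78.


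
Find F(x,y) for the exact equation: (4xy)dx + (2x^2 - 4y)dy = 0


Check exactness: ∂M/∂y = 4x and ∂N/∂x = 4x; equal, so the equation is exact.
Integrate M with respect to x (treating y as constant): ∫M dx = 2x^2y + h(y).
Differentiate w.r.t. y and set equal to N: the x-dependent terms already match, leaving h'(y) = -4y. Integrate: h(y) = -2y^2.
So F(x,y) = 2x^2y - 2y^2.
General solution: 2x^2y - 2y^2 = C.


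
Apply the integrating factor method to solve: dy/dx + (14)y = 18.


P(x) = 14, Q(x) = 18; integrating factor μ = e^(14x).
(μ y)' = 18e^(14x) ⇒ μ y = (9/7)e^(14x) + C.
Divide by μ: y = 9/7 + Ce^(-14x).


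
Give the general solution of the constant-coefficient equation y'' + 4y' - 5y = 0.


Characteristic equation: r² + 4r - 5 = 0.
Factor: (r - 1)(r + 5) = 0 ⇒ r = 1, -5 (distinct real).
General solution: y = C₁e^(x) + C₂e^(-5x).


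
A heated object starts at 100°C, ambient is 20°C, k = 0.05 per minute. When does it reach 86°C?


From T(t) = T_a + (T₀ - T_a)e^(-kt), set T(t) = 86:
(86 - 20) / (100 - 20) = e^(-0.05t), so t = -ln(0.825)/0.05 ≈ 3.8 minutes.


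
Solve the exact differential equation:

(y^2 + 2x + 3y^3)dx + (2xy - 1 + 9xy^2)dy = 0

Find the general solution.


Check exactness: ∂M/∂y = 2y + 9y^2 and ∂N/∂x = 2y + 9y^2; equal, so the equation is exact.
Integrate M with respect to x (treating y as constant): ∫M dx = xy^2 + x^2 + 3xy^3 + h(y).
Differentiate w.r.t. y and set equal to N: the x-dependent terms already match, leaving h'(y) = -1. Integrate: h(y) = -y.
So F(x,y) = xy^2 + x^2 - y + 3xy^3.
General solution: xy^2 + x^2 - y + 3xy^3 = C.


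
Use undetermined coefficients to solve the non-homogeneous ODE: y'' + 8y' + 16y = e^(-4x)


Characteristic polynomial (r + 4)² = 0; repeated root r = -4.
y_h = (C₁ + C₂x)e^(-4x). Forcing matches the repeated root (resonance), so try y_p = Ax² e^(-4x).
Substitute and solve for A: 2A = 1, so A = 1/2.
General solution: y = (C₁ + C₂x + (1/2)x²)e^(-4x).


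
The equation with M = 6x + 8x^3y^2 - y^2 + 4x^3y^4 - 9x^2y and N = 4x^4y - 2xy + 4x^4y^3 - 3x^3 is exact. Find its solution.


Check exactness: ∂M/∂y = 16x^3y - 2y + 16x^3y^3 - 9x^2 and ∂N/∂x = 16x^3y - 2y + 16x^3y^3 - 9x^2; equal, so the equation is exact.
Integrate M with respect to x (treating y as constant): ∫M dx = 3x^2 + 2x^4y^2 - xy^2 + x^4y^4 - 3x^3y + h(y).
Differentiate w.r.t. y and set equal to N: all terms match, so h'(y) = 0 and h is a constant absorbed into C.
General solution: 3x^2 + 2x^4y^2 - xy^2 + x^4y^4 - 3x^3y = C.


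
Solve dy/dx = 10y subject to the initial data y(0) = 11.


General solution of y' = 10y is y = Ce^(10x).
Apply y(0) = 11: C = 11.
Particular solution: y = 11e^(10x).


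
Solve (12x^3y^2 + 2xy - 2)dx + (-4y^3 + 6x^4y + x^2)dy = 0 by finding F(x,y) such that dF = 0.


Check exactness: ∂M/∂y = 24x^3y + 2x and ∂N/∂x = 24x^3y + 2x; equal, so the equation is exact.
Integrate M with respect to x (treating y as constant): ∫M dx = 3x^4y^2 + x^2y - 2x + h(y).
Differentiate w.r.t. y and set equal to N: the x-dependent terms already match, leaving h'(y) = -4y^3. Integrate: h(y) = -y^4.
So F(x,y) = -y^4 + 3x^4y^2 + x^2y - 2x.
General solution: -y^4 + 3x^4y^2 + x^2y - 2x = C.


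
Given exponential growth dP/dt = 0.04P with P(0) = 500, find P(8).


The ODE dP/dt = 0.04P has solution P(t) = P(0)e^(0.04t).
Substitute P(0) = 500 and t = 8: P(8) = 500 e^(0.32) ≈ 689.


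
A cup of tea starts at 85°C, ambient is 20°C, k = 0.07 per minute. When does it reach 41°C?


From T(t) = T_a + (T₀ - T_a)e^(-kt), set T(t) = 41:
(41 - 20) / (85 - 20) = e^(-0.07t), so t = -ln(0.323)/0.07 ≈ 16.1 minutes.


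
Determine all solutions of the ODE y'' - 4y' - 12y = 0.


Characteristic equation: r² - 4r - 12 = 0.
Factor: (r - 6)(r + 2) = 0 ⇒ r = 6, -2 (distinct real).
General solution: y = C₁e^(6x) + C₂e^(-2x).


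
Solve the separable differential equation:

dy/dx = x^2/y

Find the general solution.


Separate variables: y dy = x^2 dx.
Integrate both sides: y²/2 = (1/3)x^3 + C₀.
Multiply by 2: y² = (2/3)x^3 + C.


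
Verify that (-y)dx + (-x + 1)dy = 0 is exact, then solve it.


Check exactness: ∂M/∂y = -1 and ∂N/∂x = -1; equal, so the equation is exact.
Integrate M with respect to x (treating y as constant): ∫M dx = -xy + h(y).
Differentiate w.r.t. y and set equal to N: the x-dependent terms already match, leaving h'(y) = 1. Integrate: h(y) = y.
So F(x,y) = -xy + y.
General solution: -xy + y = C.


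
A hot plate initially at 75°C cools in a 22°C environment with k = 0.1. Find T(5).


Newton's law: dT/dt = -k(T - T_a) has solution T(t) = T_a + (T₀ - T_a)e^(-kt).
Plug in T_a = 22, T₀ = 75, k = 0.1, t = 5: T(5) = 22 + (53)e^(-0.50) ≈ 54.1°C.


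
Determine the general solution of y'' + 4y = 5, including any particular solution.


Homogeneous part: r² + 4 = 0 ⇒ r = ±2i, so y_h = C₁cos(2x) + C₂sin(2x).
Try constant y_p = A; plug in: 4A = 5 ⇒ A = 5/4.
General solution: y = C₁cos(2x) + C₂sin(2x) + 5/4.


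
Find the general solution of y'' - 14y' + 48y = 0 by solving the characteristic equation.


Characteristic equation: r² - 14r + 48 = 0.
Factor: (r - 6)(r - 8) = 0 ⇒ r = 6, 8 (distinct real).
General solution: y = C₁e^(6x) + C₂e^(8x).


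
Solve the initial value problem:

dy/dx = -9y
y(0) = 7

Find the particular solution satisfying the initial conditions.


General solution of y' = -9y is y = Ce^(-9x).
Apply y(0) = 7: C = 7.
Particular solution: y = 7e^(-9x).


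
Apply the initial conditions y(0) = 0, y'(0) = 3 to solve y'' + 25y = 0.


Characteristic roots of r² + 25 = 0 are ±5i, so y = C₁cos(5x) + C₂sin(5x).
Apply y(0) = 0: C₁ = 0. Differentiate and apply y'(0) = 3: 5·C₂ = 3, so C₂ = 3/5.
Particular solution: y = (3/5)sin(5x).


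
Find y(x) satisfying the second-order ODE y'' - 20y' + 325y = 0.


Characteristic equation: r² - 20r + 325 = 0.
Discriminant is negative; roots r = 10 ± 15i (complex conjugate pair).
General solution uses e^(α x)(C₁ cos(β x) + C₂ sin(β x)): y = e^(10x)(C₁cos(15x) + C₂sin(15x)).


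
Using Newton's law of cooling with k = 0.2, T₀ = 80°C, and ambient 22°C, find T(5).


Newton's law: dT/dt = -k(T - T_a) has solution T(t) = T_a + (T₀ - T_a)e^(-kt).
Plug in T_a = 22, T₀ = 80, k = 0.2, t = 5: T(5) = 22 + (58)e^(-1.00) ≈ 43.3°C.


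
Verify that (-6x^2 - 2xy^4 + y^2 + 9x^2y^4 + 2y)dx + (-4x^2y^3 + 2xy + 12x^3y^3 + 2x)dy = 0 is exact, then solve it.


Check exactness: ∂M/∂y = -8xy^3 + 2y + 36x^2y^3 + 2 and ∂N/∂x = -8xy^3 + 2y + 36x^2y^3 + 2; equal, so the equation is exact.
Integrate M with respect to x (treating y as constant): ∫M dx = -2x^3 - x^2y^4 + xy^2 + 3x^3y^4 + 2xy + h(y).
Differentiate w.r.t. y and set equal to N: all terms match, so h'(y) = 0 and h is a constant absorbed into C.
General solution: -2x^3 - x^2y^4 + xy^2 + 3x^3y^4 + 2xy = C.


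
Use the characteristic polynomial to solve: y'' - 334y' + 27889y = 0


Characteristic equation: r² - 334r + 27889 = 0, i.e. (r - 167)² = 0.
Repeated root r = 167; include an x factor for the second linearly independent solution.
General solution: y = (C₁ + C₂x)e^(167x).


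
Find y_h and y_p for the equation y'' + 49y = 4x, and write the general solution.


Homogeneous: r² + 49 = 0 ⇒ r = ±7i, y_h = C₁cos(7x) + C₂sin(7x).
Polynomial forcing; try y_p = Ax + B. Then y_p'' + 49 y_p = 49(Ax + B) = 4x, so B = 0 and A = 4/49.
General solution: y = C₁cos(7x) + C₂sin(7x) + (4/49)x.


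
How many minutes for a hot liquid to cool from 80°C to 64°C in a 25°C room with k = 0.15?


From T(t) = T_a + (T₀ - T_a)e^(-kt), set T(t) = 64:
(64 - 25) / (80 - 25) = e^(-0.15t), so t = -ln(0.709)/0.15 ≈ 2.3 minutes.


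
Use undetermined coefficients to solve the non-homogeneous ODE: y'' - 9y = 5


Characteristic roots of r² - 9 = 0 are 3, -3.
y_h = C₁e^(3x) + C₂e^(-3x).
Forcing exponent 0 is not a characteristic root; try y_p = A.
Substitute: A·(0 + (0)·0 + (-9)) = A·-9 = 5, so A = -5/9.
General solution: y = C₁e^(3x) + C₂e^(-3x) - 5/9.


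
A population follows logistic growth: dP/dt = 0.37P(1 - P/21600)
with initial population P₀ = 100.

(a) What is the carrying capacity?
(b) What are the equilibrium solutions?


Logistic ODE dP/dt = 0.37P(1 - P/21600) has equilibria where dP/dt = 0, i.e. P = 0 or P = 21600.
The coefficient (1 - P/K) = 0 when P = K, identifying K = 21600 as the carrying capacity.
(a) K = 21600; (b) equilibria P = 0 and P = 21600.


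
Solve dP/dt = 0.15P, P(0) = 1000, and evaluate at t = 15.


The ODE dP/dt = 0.15P has solution P(t) = P(0)e^(0.15t).
Substitute P(0) = 1000 and t = 15: P(15) = 1000 e^(2.25) ≈ 9488.


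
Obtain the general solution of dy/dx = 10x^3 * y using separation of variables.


Separate variables: dy/y = 10x^3 dx.
Integrate: ln|y| = (5/2)x^4 + C₀.
Exponentiate: y = Ce^((5/2)x^4).


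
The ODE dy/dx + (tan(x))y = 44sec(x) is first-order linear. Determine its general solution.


P(x) = tan(x) ⇒ μ = e^(∫tan(x)dx) = sec(x).
(sec(x) y)' = 44sec²(x) ⇒ sec(x) y = 44tan(x) + C.
Multiply by cos(x): y = 44sin(x) + C·cos(x).


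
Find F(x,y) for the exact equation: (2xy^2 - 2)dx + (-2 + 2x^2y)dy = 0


Check exactness: ∂M/∂y = 4xy and ∂N/∂x = 4xy; equal, so the equation is exact.
Integrate M with respect to x (treating y as constant): ∫M dx = x^2y^2 - 2x + h(y).
Differentiate w.r.t. y and set equal to N: the x-dependent terms already match, leaving h'(y) = -2. Integrate: h(y) = -2y.
So F(x,y) = -2y + x^2y^2 - 2x.
General solution: -2y + x^2y^2 - 2x = C.


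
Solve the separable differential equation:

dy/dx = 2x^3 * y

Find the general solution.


Separate variables: dy/y = 2x^3 dx.
Integrate: ln|y| = (1/2)x^4 + C₀.
Exponentiate: y = Ce^((1/2)x^4).


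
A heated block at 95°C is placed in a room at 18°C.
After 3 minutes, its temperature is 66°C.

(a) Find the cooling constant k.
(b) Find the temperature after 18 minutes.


Newton's law: T(t) = T_a + (T₀ - T_a)e^(-kt).
(a) Use T(3) = 66: (66 - 18)/(95 - 18) = e^(-k·3), so k = -ln(0.623)/3 ≈ 0.1575.
(b) Apply k to t = 18: T(18) = 18 + (77)e^(-2.836) ≈ 22.5°C.


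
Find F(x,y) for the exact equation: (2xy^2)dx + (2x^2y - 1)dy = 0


Check exactness: ∂M/∂y = 4xy and ∂N/∂x = 4xy; equal, so the equation is exact.
Integrate M with respect to x (treating y as constant): ∫M dx = x^2y^2 + h(y).
Differentiate w.r.t. y and set equal to N: the x-dependent terms already match, leaving h'(y) = -1. Integrate: h(y) = -y.
So F(x,y) = x^2y^2 - y.
General solution: x^2y^2 - y = C.


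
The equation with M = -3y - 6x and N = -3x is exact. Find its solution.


Check exactness: ∂M/∂y = -3 and ∂N/∂x = -3; equal, so the equation is exact.
Integrate M with respect to x (treating y as constant): ∫M dx = -3xy - 3x^2 + h(y).
Differentiate w.r.t. y and set equal to N: all terms match, so h'(y) = 0 and h is a constant absorbed into C.
General solution: -3xy - 3x^2 = C.


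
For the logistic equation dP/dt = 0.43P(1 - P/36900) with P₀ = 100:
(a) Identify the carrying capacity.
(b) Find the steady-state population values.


Logistic ODE dP/dt = 0.43P(1 - P/36900) has equilibria where dP/dt = 0, i.e. P = 0 or P = 36900.
The coefficient (1 - P/K) = 0 when P = K, identifying K = 36900 as the carrying capacity.
(a) K = 36900; (b) equilibria P = 0 and P = 36900.


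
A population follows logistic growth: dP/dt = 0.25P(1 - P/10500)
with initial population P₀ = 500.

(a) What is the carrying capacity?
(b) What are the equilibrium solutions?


Logistic ODE dP/dt = 0.25P(1 - P/10500) has equilibria where dP/dt = 0, i.e. P = 0 or P = 10500.
The coefficient (1 - P/K) = 0 when P = K, identifying K = 10500 as the carrying capacity.
(a) K = 10500; (b) equilibria P = 0 and P = 10500.


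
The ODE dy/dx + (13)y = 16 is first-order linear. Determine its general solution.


P(x) = 13, Q(x) = 16; integrating factor μ = e^(13x).
(μ y)' = 16e^(13x) ⇒ μ y = (16/13)e^(13x) + C.
Divide by μ: y = 16/13 + Ce^(-13x).


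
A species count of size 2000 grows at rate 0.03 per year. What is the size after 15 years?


The ODE dP/dt = 0.03P has solution P(t) = P(0)e^(0.03t).
Substitute P(0) = 2000 and t = 15: P(15) = 2000 e^(0.45) ≈ 3137.


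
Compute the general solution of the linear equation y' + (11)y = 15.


P(x) = 11, Q(x) = 15; integrating factor μ = e^(11x).
(μ y)' = 15e^(11x) ⇒ μ y = (15/11)e^(11x) + C.
Divide by μ: y = 15/11 + Ce^(-11x).


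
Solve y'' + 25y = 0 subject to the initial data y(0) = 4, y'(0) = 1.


Characteristic roots of r² + 25 = 0 are ±5i, so y = C₁cos(5x) + C₂sin(5x).
Apply y(0) = 4: C₁ = 4. Differentiate and apply y'(0) = 1: 5·C₂ = 1, so C₂ = 1/5.
Particular solution: y = 4cos(5x) + (1/5)sin(5x).


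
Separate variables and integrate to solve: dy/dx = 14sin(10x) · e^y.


Separate: e^(-y) dy = 14sin(10x) dx.
Integrate: -e^(-y) = -(7/5)cos(10x) + C₀.
Rearrange: e^(-y) = (7/5)cos(10x) + C.


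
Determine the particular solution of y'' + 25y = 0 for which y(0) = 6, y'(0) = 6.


Characteristic roots of r² + 25 = 0 are ±5i, so y = C₁cos(5x) + C₂sin(5x).
Apply y(0) = 6: C₁ = 6. Differentiate and apply y'(0) = 6: 5·C₂ = 6, so C₂ = 6/5.
Particular solution: y = 6cos(5x) + (6/5)sin(5x).


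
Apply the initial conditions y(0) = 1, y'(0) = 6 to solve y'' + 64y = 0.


Characteristic roots of r² + 64 = 0 are ±8i, so y = C₁cos(8x) + C₂sin(8x).
Apply y(0) = 1: C₁ = 1. Differentiate and apply y'(0) = 6: 8·C₂ = 6, so C₂ = 3/4.
Particular solution: y = cos(8x) + (3/4)sin(8x).


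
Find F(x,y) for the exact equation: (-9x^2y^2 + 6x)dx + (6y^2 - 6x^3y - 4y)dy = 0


Check exactness: ∂M/∂y = -18x^2y and ∂N/∂x = -18x^2y; equal, so the equation is exact.
Integrate M with respect to x (treating y as constant): ∫M dx = -3x^3y^2 + 3x^2 + h(y).
Differentiate w.r.t. y and set equal to N: the x-dependent terms already match, leaving h'(y) = 6y^2 - 4y. Integrate: h(y) = 2y^3 - 2y^2.
So F(x,y) = 2y^3 - 3x^3y^2 + 3x^2 - 2y^2.
General solution: 2y^3 - 3x^3y^2 + 3x^2 - 2y^2 = C.


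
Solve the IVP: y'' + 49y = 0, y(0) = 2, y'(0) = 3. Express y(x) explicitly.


Characteristic roots of r² + 49 = 0 are ±7i, so y = C₁cos(7x) + C₂sin(7x).
Apply y(0) = 2: C₁ = 2. Differentiate and apply y'(0) = 3: 7·C₂ = 3, so C₂ = 3/7.
Particular solution: y = 2cos(7x) + (3/7)sin(7x).


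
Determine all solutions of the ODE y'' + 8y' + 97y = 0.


Characteristic equation: r² + 8r + 97 = 0.
Discriminant is negative; roots r = -4 ± 9i (complex conjugate pair).
General solution uses e^(α x)(C₁ cos(β x) + C₂ sin(β x)): y = e^(-4x)(C₁cos(9x) + C₂sin(9x)).


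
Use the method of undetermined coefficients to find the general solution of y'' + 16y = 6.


Homogeneous part: r² + 16 = 0 ⇒ r = ±4i, so y_h = C₁cos(4x) + C₂sin(4x).
Try constant y_p = A; plug in: 16A = 6 ⇒ A = 3/8.
General solution: y = C₁cos(4x) + C₂sin(4x) + 3/8.


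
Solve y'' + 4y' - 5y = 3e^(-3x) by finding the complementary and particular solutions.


Characteristic roots of r² + 4r - 5 = 0 are 1, -5.
y_h = C₁e^(x) + C₂e^(-5x).
Forcing exponent -3 is not a characteristic root; try y_p = Ae^(-3x).
Substitute: A·(9 + (4)·-3 + (-5)) = A·-8 = 3, so A = -3/8.
General solution: y = C₁e^(x) + C₂e^(-5x) - (3/8)e^(-3x).


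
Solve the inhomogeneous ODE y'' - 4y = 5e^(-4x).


Characteristic roots of r² - 4 = 0 are -2, 2.
y_h = C₁e^(-2x) + C₂e^(2x).
Forcing exponent -4 is not a characteristic root; try y_p = Ae^(-4x).
Substitute: A·(16 + (0)·-4 + (-4)) = A·12 = 5, so A = 5/12.
General solution: y = C₁e^(-2x) + C₂e^(2x) + (5/12)e^(-4x).


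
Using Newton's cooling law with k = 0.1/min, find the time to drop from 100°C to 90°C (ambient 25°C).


From T(t) = T_a + (T₀ - T_a)e^(-kt), set T(t) = 90:
(90 - 25) / (100 - 25) = e^(-0.1t), so t = -ln(0.867)/0.1 ≈ 1.4 minutes.


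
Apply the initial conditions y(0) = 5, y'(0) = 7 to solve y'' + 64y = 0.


Characteristic roots of r² + 64 = 0 are ±8i, so y = C₁cos(8x) + C₂sin(8x).
Apply y(0) = 5: C₁ = 5. Differentiate and apply y'(0) = 7: 8·C₂ = 7, so C₂ = 7/8.
Particular solution: y = 5cos(8x) + (7/8)sin(8x).


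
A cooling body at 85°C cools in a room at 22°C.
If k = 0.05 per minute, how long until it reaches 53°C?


From T(t) = T_a + (T₀ - T_a)e^(-kt), set T(t) = 53:
(53 - 22) / (85 - 22) = e^(-0.05t), so t = -ln(0.492)/0.05 ≈ 14.2 minutes.


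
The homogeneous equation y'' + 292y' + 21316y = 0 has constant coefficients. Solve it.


Characteristic equation: r² + 292r + 21316 = 0, i.e. (r + 146)² = 0.
Repeated root r = -146; include an x factor for the second linearly independent solution.
General solution: y = (C₁ + C₂x)e^(-146x).


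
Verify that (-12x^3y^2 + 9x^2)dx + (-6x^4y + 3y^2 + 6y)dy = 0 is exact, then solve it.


Check exactness: ∂M/∂y = -24x^3y and ∂N/∂x = -24x^3y; equal, so the equation is exact.
Integrate M with respect to x (treating y as constant): ∫M dx = -3x^4y^2 + 3x^3 + h(y).
Differentiate w.r.t. y and set equal to N: the x-dependent terms already match, leaving h'(y) = 3y^2 + 6y. Integrate: h(y) = y^3 + 3y^2.
So F(x,y) = -3x^4y^2 + 3x^3 + y^3 + 3y^2.
General solution: -3x^4y^2 + 3x^3 + y^3 + 3y^2 = C.


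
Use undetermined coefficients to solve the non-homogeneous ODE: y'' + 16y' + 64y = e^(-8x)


Characteristic polynomial (r + 8)² = 0; repeated root r = -8.
y_h = (C₁ + C₂x)e^(-8x). Forcing matches the repeated root (resonance), so try y_p = Ax² e^(-8x).
Substitute and solve for A: 2A = 1, so A = 1/2.
General solution: y = (C₁ + C₂x + (1/2)x²)e^(-8x).


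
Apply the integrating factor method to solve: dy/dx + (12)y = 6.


P(x) = 12, Q(x) = 6; integrating factor μ = e^(12x).
(μ y)' = 6e^(12x) ⇒ μ y = (1/2)e^(12x) + C.
Divide by μ: y = 1/2 + Ce^(-12x).


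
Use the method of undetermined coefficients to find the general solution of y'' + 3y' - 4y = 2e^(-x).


Characteristic roots of r² + 3r - 4 = 0 are 1, -4.
y_h = C₁e^(x) + C₂e^(-4x).
Forcing exponent -1 is not a characteristic root; try y_p = Ae^(-x).
Substitute: A·(1 + (3)·-1 + (-4)) = A·-6 = 2, so A = -1/3.
General solution: y = C₁e^(x) + C₂e^(-4x) - (1/3)e^(-x).


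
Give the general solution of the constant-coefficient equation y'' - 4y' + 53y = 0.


Characteristic equation: r² - 4r + 53 = 0.
Discriminant is negative; roots r = 2 ± 7i (complex conjugate pair).
General solution uses e^(α x)(C₁ cos(β x) + C₂ sin(β x)): y = e^(2x)(C₁cos(7x) + C₂sin(7x)).


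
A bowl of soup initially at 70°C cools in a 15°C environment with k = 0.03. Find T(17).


Newton's law: dT/dt = -k(T - T_a) has solution T(t) = T_a + (T₀ - T_a)e^(-kt).
Plug in T_a = 15, T₀ = 70, k = 0.03, t = 17: T(17) = 15 + (55)e^(-0.51) ≈ 48.0°C.


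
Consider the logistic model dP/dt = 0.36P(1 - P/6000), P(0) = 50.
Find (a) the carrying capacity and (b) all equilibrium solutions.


Logistic ODE dP/dt = 0.36P(1 - P/6000) has equilibria where dP/dt = 0, i.e. P = 0 or P = 6000.
The coefficient (1 - P/K) = 0 when P = K, identifying K = 6000 as the carrying capacity.
(a) K = 6000; (b) equilibria P = 0 and P = 6000.
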